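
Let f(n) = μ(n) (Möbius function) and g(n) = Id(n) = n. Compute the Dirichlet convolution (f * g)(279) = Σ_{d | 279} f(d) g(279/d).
(μ * Id)(279) = 180

Divisors of 279: [1, 3, 9, 31, 93, 279]. For each d | 279:
  d = 1: μ(1) · Id(279/1) = 1 · 279 = 279
  d = 3: μ(3) · Id(279/3) = -1 · 93 = -93
  d = 9: μ(9) · Id(279/9) = 0 · 31 = 0
  d = 31: μ(31) · Id(279/31) = -1 · 9 = -9
  d = 93: μ(93) · Id(279/93) = 1 · 3 = 3
  d = 279: μ(279) · Id(279/279) = 0 · 1 = 0
Summing: (μ * Id)(279) = 279 + -93 + 0 + -9 + 3 + 0 = 180.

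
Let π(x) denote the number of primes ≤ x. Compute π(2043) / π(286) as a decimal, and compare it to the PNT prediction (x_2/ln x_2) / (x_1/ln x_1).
π(2043)/π(286) = 309/61 ≈ 5.0656;  PNT prediction ≈ 5.3007.

π(286) = 61 and π(2043) = 309, so π(2043)/π(286) ≈ 5.0656. The PNT-predicted ratio is (2043/ln(2043)) / (286/ln(286)) ≈ 5.3007. The two agree to within a few percent, as expected.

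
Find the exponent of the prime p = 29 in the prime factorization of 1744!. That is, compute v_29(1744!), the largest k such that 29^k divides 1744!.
v_29(1744!) = 62

Legendre's formula: v_p(n!) = Σ_{k ≥ 1} ⌊n / p^k⌋. For p = 29, n = 1744, the terms are:
  ⌊1744/29^1⌋ = ⌊1744/29⌋ = 60
  ⌊1744/29^2⌋ = ⌊1744/841⌋ = 2
(the next term ⌊1744/29^3⌋ = 0, terminating the sum). Summing: v_29(1744!) = 60 + 2 = 62.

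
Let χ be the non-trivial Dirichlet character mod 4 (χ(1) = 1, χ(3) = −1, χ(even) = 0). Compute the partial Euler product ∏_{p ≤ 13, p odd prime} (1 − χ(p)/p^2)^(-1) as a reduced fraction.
∏ = 143143/156160

The odd primes p ≤ 13 are [3, 5, 7, 11, 13]. For each, χ(p) = 1 if p ≡ 1 mod 4, χ(p) = −1 if p ≡ 3 mod 4. Taking (1 − χ(p)/p^2)^(-1) = p^2/(p^2 − χ(p)): (1 − (-1)/3^2)^(-1) · (1 − (1)/5^2)^(-1) · (1 − (-1)/7^2)^(-1) · (1 − (-1)/11^2)^(-1) · (1 − (1)/13^2)^(-1) = 143143/156160.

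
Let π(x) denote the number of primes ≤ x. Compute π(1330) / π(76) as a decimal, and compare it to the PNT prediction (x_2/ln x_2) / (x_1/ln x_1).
π(1330)/π(76) = 217/21 ≈ 10.3333;  PNT prediction ≈ 10.5364.

π(76) = 21 and π(1330) = 217, so π(1330)/π(76) ≈ 10.3333. The PNT-predicted ratio is (1330/ln(1330)) / (76/ln(76)) ≈ 10.5364. The two agree to within a few percent, as expected.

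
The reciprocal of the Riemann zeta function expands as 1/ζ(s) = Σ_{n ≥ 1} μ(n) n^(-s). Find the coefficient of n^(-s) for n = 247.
μ(247) = 1

Factor n = 247 = 13 · 19. μ(n) = 0 if any exponent ≥ 2 (not squarefree); otherwise μ(n) = (−1)^{ω(n)} where ω(n) is the number of distinct prime factors. Applying: μ(247) = 1.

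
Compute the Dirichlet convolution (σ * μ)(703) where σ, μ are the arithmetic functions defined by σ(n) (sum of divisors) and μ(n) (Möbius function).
(σ * μ)(703) = 703

Divisors of 703: [1, 19, 37, 703]. For each d | 703:
  d = 1: σ(1) · μ(703/1) = 1 · 1 = 1
  d = 19: σ(19) · μ(703/19) = 20 · -1 = -20
  d = 37: σ(37) · μ(703/37) = 38 · -1 = -38
  d = 703: σ(703) · μ(703/703) = 760 · 1 = 760
Summing: (σ * μ)(703) = 1 + -20 + -38 + 760 = 703.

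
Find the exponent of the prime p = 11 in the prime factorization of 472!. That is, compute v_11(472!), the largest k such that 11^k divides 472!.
v_11(472!) = 45

Legendre's formula: v_p(n!) = Σ_{k ≥ 1} ⌊n / p^k⌋. For p = 11, n = 472, the terms are:
  ⌊472/11^1⌋ = ⌊472/11⌋ = 42
  ⌊472/11^2⌋ = ⌊472/121⌋ = 3
(the next term ⌊472/11^3⌋ = 0, terminating the sum). Summing: v_11(472!) = 42 + 3 = 45.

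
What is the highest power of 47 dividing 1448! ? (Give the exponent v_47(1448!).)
v_47(1448!) = 30

Legendre's formula: v_p(n!) = Σ_{k ≥ 1} ⌊n / p^k⌋. For p = 47, n = 1448, the terms are:
  ⌊1448/47^1⌋ = ⌊1448/47⌋ = 30
(the next term ⌊1448/47^2⌋ = 0, terminating the sum). Summing: v_47(1448!) = 30 = 30.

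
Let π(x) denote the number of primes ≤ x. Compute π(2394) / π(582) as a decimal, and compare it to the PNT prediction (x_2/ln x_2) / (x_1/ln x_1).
π(2394)/π(582) = 356/106 ≈ 3.3585;  PNT prediction ≈ 3.3657.

π(582) = 106 and π(2394) = 356, so π(2394)/π(582) ≈ 3.3585. The PNT-predicted ratio is (2394/ln(2394)) / (582/ln(582)) ≈ 3.3657. The two agree to within a few percent, as expected.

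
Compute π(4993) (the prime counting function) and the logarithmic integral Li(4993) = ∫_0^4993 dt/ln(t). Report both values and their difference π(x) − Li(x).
π(4993) = 668;  Li(4993) ≈ 683.46;  π(x) − Li(x) ≈ -15.46.

Direct count of primes ≤ 4993 gives π(4993) = 668. Numerical evaluation of the logarithmic integral gives Li(4993) ≈ 683.46. The difference π(x) − Li(x) ≈ -15.46 is typically negative for small/moderate x (Li(x) overestimates), though Littlewood's theorem shows this sign changes infinitely often.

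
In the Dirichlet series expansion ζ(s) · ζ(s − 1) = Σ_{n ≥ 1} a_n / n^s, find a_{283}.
σ(283) = 284

In the product (Σ m^0/m^s)(Σ k / k^s) = Σ (Σ_{d | n} d) / n^s, the coefficient of 1/n^s is σ(n) = Σ_{d | n} d. For n = 283, divisors are [1, 283]; summing: σ(283) = 284.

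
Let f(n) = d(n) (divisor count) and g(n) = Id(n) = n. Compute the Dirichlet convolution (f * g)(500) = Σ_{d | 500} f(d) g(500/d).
(d * Id)(500) = 2134

Divisors of 500: [1, 2, 4, 5, 10, 20, 25, 50, 100, 125, 250, 500]. For each d | 500:
  d = 1: d(1) · Id(500/1) = 1 · 500 = 500
  d = 2: d(2) · Id(500/2) = 2 · 250 = 500
  d = 4: d(4) · Id(500/4) = 3 · 125 = 375
  d = 5: d(5) · Id(500/5) = 2 · 100 = 200
  d = 10: d(10) · Id(500/10) = 4 · 50 = 200
  d = 20: d(20) · Id(500/20) = 6 · 25 = 150
  d = 25: d(25) · Id(500/25) = 3 · 20 = 60
  d = 50: d(50) · Id(500/50) = 6 · 10 = 60
  d = 100: d(100) · Id(500/100) = 9 · 5 = 45
  d = 125: d(125) · Id(500/125) = 4 · 4 = 16
  d = 250: d(250) · Id(500/250) = 8 · 2 = 16
  d = 500: d(500) · Id(500/500) = 12 · 1 = 12
Summing: (d * Id)(500) = 500 + 500 + 375 + 200 + 200 + 150 + 60 + 60 + 45 + 16 + 16 + 12 = 2134.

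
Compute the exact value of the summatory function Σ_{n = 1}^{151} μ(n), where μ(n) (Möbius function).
Σ_{n ≤ 151} μ(n) = -1

Compute μ(n) for each 1 ≤ n ≤ 151: μ(1) = 1, μ(2) = -1, μ(3) = -1, μ(4) = 0, μ(5) = -1, μ(6) = 1, μ(7) = -1, μ(8) = 0, μ(9) = 0, μ(10) = 1, μ(11) = -1, μ(12) = 0, μ(13) = -1, μ(14) = 1, μ(15) = 1, μ(16) = 0, μ(17) = -1, μ(18) = 0, μ(19) = -1, μ(20) = 0, μ(21) = 1, μ(22) = 1, μ(23) = -1, μ(24) = 0, μ(25) = 0, μ(26) = 1, μ(27) = 0, μ(28) = 0, μ(29) = -1, μ(30) = -1, μ(31) = -1, μ(32) = 0, μ(33) = 1, μ(34) = 1, μ(35) = 1, μ(36) = 0, μ(37) = -1, μ(38) = 1, μ(39) = 1, μ(40) = 0, μ(41) = -1, μ(42) = -1, μ(43) = -1, μ(44) = 0, μ(45) = 0, μ(46) = 1, μ(47) = -1, μ(48) = 0, μ(49) = 0, μ(50) = 0, μ(51) = 1, μ(52) = 0, μ(53) = -1, μ(54) = 0, μ(55) = 1, μ(56) = 0, μ(57) = 1, μ(58) = 1, μ(59) = -1, μ(60) = 0, μ(61) = -1, μ(62) = 1, μ(63) = 0, μ(64) = 0, μ(65) = 1, μ(66) = -1, μ(67) = -1, μ(68) = 0, μ(69) = 1, μ(70) = -1, μ(71) = -1, μ(72) = 0, μ(73) = -1, μ(74) = 1, μ(75) = 0, μ(76) = 0, μ(77) = 1, μ(78) = -1, μ(79) = -1, μ(80) = 0, μ(81) = 0, μ(82) = 1, μ(83) = -1, μ(84) = 0, μ(85) = 1, μ(86) = 1, μ(87) = 1, μ(88) = 0, μ(89) = -1, μ(90) = 0, μ(91) = 1, μ(92) = 0, μ(93) = 1, μ(94) = 1, μ(95) = 1, μ(96) = 0, μ(97) = -1, μ(98) = 0, μ(99) = 0, μ(100) = 0, μ(101) = -1, μ(102) = -1, μ(103) = -1, μ(104) = 0, μ(105) = -1, μ(106) = 1, μ(107) = -1, μ(108) = 0, μ(109) = -1, μ(110) = -1, μ(111) = 1, μ(112) = 0, μ(113) = -1, μ(114) = -1, μ(115) = 1, μ(116) = 0, μ(117) = 0, μ(118) = 1, μ(119) = 1, μ(120) = 0, μ(121) = 0, μ(122) = 1, μ(123) = 1, μ(124) = 0, μ(125) = 0, μ(126) = 0, μ(127) = -1, μ(128) = 0, μ(129) = 1, μ(130) = -1, μ(131) = -1, μ(132) = 0, μ(133) = 1, μ(134) = 1, μ(135) = 0, μ(136) = 0, μ(137) = -1, μ(138) = -1, μ(139) = -1, μ(140) = 0, μ(141) = 1, μ(142) = 1, μ(143) = 1, μ(144) = 0, μ(145) = 1, μ(146) = 1, μ(147) = 0, μ(148) = 0, μ(149) = -1, μ(150) = 0, μ(151) = -1. Summing all 151 values: -1. (Mertens function M(x) = Σ_{n ≤ x} μ(n); on average M(x) should be small (PNT ⟺ M(x) = o(x)).)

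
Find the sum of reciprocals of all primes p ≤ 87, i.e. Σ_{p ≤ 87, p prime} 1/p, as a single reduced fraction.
Σ 1/p = 475714535349241099037539188841003/267064515689275851355624017992790

π(87) = 23, so the primes ≤ 87 are [2, 3, 5, 7, 11, 13, 17, 19, 23, 29, 31, 37, 41, 43, 47, 53, 59, 61, 67, 71, 73, 79, 83]. Summing 1/p over these primes: 475714535349241099037539188841003/267064515689275851355624017992790 ≈ 1.7813. Mertens estimate ln ln(87) + 0.2615 ≈ 1.7580.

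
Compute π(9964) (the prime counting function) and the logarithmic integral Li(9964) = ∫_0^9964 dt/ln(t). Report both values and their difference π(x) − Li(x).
π(9964) = 1227;  Li(9964) ≈ 1242.23;  π(x) − Li(x) ≈ -15.23.

Direct count of primes ≤ 9964 gives π(9964) = 1227. Numerical evaluation of the logarithmic integral gives Li(9964) ≈ 1242.23. The difference π(x) − Li(x) ≈ -15.23 is typically negative for small/moderate x (Li(x) overestimates), though Littlewood's theorem shows this sign changes infinitely often.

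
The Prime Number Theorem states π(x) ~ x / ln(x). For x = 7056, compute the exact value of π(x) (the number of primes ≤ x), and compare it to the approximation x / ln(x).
π(7056) = 906;  x/ln(x) ≈ 796.24;  relative error ≈ 12.11%.

Directly count primes up to 7056: π(7056) = 906. The PNT approximation gives 7056/ln(7056) ≈ 7056/8.86163 ≈ 796.24. Relative error (π(x) − x/ln(x)) / π(x) ≈ 12.11%; the approximation is known to undercount slightly (Li(x) is a better estimate).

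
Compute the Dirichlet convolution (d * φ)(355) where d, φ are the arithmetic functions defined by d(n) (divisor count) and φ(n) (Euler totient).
(d * φ)(355) = 432

Divisors of 355: [1, 5, 71, 355]. For each d | 355:
  d = 1: d(1) · φ(355/1) = 1 · 280 = 280
  d = 5: d(5) · φ(355/5) = 2 · 70 = 140
  d = 71: d(71) · φ(355/71) = 2 · 4 = 8
  d = 355: d(355) · φ(355/355) = 4 · 1 = 4
Summing: (d * φ)(355) = 280 + 140 + 8 + 4 = 432.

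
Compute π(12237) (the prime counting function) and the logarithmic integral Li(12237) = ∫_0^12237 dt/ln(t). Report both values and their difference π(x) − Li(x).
π(12237) = 1461;  Li(12237) ≈ 1486.31;  π(x) − Li(x) ≈ -25.31.

Direct count of primes ≤ 12237 gives π(12237) = 1461. Numerical evaluation of the logarithmic integral gives Li(12237) ≈ 1486.31. The difference π(x) − Li(x) ≈ -25.31 is typically negative for small/moderate x (Li(x) overestimates), though Littlewood's theorem shows this sign changes infinitely often.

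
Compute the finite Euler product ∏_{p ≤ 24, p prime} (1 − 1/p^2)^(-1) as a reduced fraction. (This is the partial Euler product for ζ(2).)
∏ = 718188003533/440301256704

The primes p ≤ 24 are [2, 3, 5, 7, 11, 13, 17, 19, 23]. For each prime, (1 − 1/p^2)^(-1) = p^2 / (p^2 − 1). The product is (1 − 1/2^2)^(-1), (1 − 1/3^2)^(-1), (1 − 1/5^2)^(-1), (1 − 1/7^2)^(-1), (1 − 1/11^2)^(-1), (1 − 1/13^2)^(-1), (1 − 1/17^2)^(-1), (1 − 1/19^2)^(-1), (1 − 1/23^2)^(-1) = ∏ p^2 / (p^2 − 1) = 718188003533/440301256704.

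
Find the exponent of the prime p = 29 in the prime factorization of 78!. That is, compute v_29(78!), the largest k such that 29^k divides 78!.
v_29(78!) = 2

Legendre's formula: v_p(n!) = Σ_{k ≥ 1} ⌊n / p^k⌋. For p = 29, n = 78, the terms are:
  ⌊78/29^1⌋ = ⌊78/29⌋ = 2
(the next term ⌊78/29^2⌋ = 0, terminating the sum). Summing: v_29(78!) = 2 = 2.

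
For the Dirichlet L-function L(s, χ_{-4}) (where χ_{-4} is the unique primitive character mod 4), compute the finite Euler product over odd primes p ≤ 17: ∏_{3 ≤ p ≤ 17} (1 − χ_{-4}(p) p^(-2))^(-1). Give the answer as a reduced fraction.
∏ = 41368327/44974080

The odd primes p ≤ 17 are [3, 5, 7, 11, 13, 17]. For each, χ(p) = 1 if p ≡ 1 mod 4, χ(p) = −1 if p ≡ 3 mod 4. Taking (1 − χ(p)/p^2)^(-1) = p^2/(p^2 − χ(p)): (1 − (-1)/3^2)^(-1) · (1 − (1)/5^2)^(-1) · (1 − (-1)/7^2)^(-1) · (1 − (-1)/11^2)^(-1) · (1 − (1)/13^2)^(-1) · (1 − (1)/17^2)^(-1) = 41368327/44974080.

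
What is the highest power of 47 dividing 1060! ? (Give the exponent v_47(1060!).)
v_47(1060!) = 22

Legendre's formula: v_p(n!) = Σ_{k ≥ 1} ⌊n / p^k⌋. For p = 47, n = 1060, the terms are:
  ⌊1060/47^1⌋ = ⌊1060/47⌋ = 22
(the next term ⌊1060/47^2⌋ = 0, terminating the sum). Summing: v_47(1060!) = 22 = 22.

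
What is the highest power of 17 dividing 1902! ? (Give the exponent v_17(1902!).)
v_17(1902!) = 117

Legendre's formula: v_p(n!) = Σ_{k ≥ 1} ⌊n / p^k⌋. For p = 17, n = 1902, the terms are:
  ⌊1902/17^1⌋ = ⌊1902/17⌋ = 111
  ⌊1902/17^2⌋ = ⌊1902/289⌋ = 6
(the next term ⌊1902/17^3⌋ = 0, terminating the sum). Summing: v_17(1902!) = 111 + 6 = 117.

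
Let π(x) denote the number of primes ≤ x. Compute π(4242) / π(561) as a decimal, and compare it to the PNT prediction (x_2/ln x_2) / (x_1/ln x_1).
π(4242)/π(561) = 581/102 ≈ 5.6961;  PNT prediction ≈ 5.7301.

π(561) = 102 and π(4242) = 581, so π(4242)/π(561) ≈ 5.6961. The PNT-predicted ratio is (4242/ln(4242)) / (561/ln(561)) ≈ 5.7301. The two agree to within a few percent, as expected.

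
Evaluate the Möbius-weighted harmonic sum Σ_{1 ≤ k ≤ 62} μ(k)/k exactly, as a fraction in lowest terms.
Σ μ(k)/k = 1874648830674470878723/117288381359406970983270

Values of μ(k) for 1 ≤ k ≤ 62: μ(1) = 1, μ(2) = -1, μ(3) = -1, μ(5) = -1, μ(6) = 1, μ(7) = -1, μ(10) = 1, μ(11) = -1, μ(13) = -1, μ(14) = 1, μ(15) = 1, μ(17) = -1, μ(19) = -1, μ(21) = 1, μ(22) = 1, μ(23) = -1, μ(26) = 1, μ(29) = -1, μ(30) = -1, μ(31) = -1, μ(33) = 1, μ(34) = 1, μ(35) = 1, μ(37) = -1, μ(38) = 1, μ(39) = 1, μ(41) = -1, μ(42) = -1, μ(43) = -1, μ(46) = 1, μ(47) = -1, μ(51) = 1, μ(53) = -1, μ(55) = 1, μ(57) = 1, μ(58) = 1, μ(59) = -1, μ(61) = -1, μ(62) = 1, with μ = 0 on non-squarefree integers. Summing μ(k)/k for k where μ(k) ≠ 0 gives 1874648830674470878723/117288381359406970983270 ≈ 0.0160. (PNT ⟺ this sum → 0 as n → ∞.)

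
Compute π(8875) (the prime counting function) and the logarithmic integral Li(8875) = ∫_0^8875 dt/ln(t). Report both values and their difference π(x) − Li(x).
π(8875) = 1106;  Li(8875) ≈ 1123.21;  π(x) − Li(x) ≈ -17.21.

Direct count of primes ≤ 8875 gives π(8875) = 1106. Numerical evaluation of the logarithmic integral gives Li(8875) ≈ 1123.21. The difference π(x) − Li(x) ≈ -17.21 is typically negative for small/moderate x (Li(x) overestimates), though Littlewood's theorem shows this sign changes infinitely often.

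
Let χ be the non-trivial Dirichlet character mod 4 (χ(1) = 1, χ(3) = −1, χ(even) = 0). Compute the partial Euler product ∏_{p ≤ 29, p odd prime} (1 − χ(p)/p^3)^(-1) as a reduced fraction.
∏ = 332738560088645051275/343395528292159193088

The odd primes p ≤ 29 are [3, 5, 7, 11, 13, 17, 19, 23, 29]. For each, χ(p) = 1 if p ≡ 1 mod 4, χ(p) = −1 if p ≡ 3 mod 4. Taking (1 − χ(p)/p^3)^(-1) = p^3/(p^3 − χ(p)): (1 − (-1)/3^3)^(-1) · (1 − (1)/5^3)^(-1) · (1 − (-1)/7^3)^(-1) · (1 − (-1)/11^3)^(-1) · (1 − (1)/13^3)^(-1) · (1 − (1)/17^3)^(-1) · (1 − (-1)/19^3)^(-1) · (1 − (-1)/23^3)^(-1) · (1 − (1)/29^3)^(-1) = 332738560088645051275/343395528292159193088.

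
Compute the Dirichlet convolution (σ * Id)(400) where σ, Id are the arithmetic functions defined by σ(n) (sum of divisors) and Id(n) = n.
(σ * Id)(400) = 11094

Divisors of 400: [1, 2, 4, 5, 8, 10, 16, 20, 25, 40, 50, 80, 100, 200, 400]. For each d | 400:
  d = 1: σ(1) · Id(400/1) = 1 · 400 = 400
  d = 2: σ(2) · Id(400/2) = 3 · 200 = 600
  d = 4: σ(4) · Id(400/4) = 7 · 100 = 700
  d = 5: σ(5) · Id(400/5) = 6 · 80 = 480
  d = 8: σ(8) · Id(400/8) = 15 · 50 = 750
  d = 10: σ(10) · Id(400/10) = 18 · 40 = 720
  d = 16: σ(16) · Id(400/16) = 31 · 25 = 775
  d = 20: σ(20) · Id(400/20) = 42 · 20 = 840
  d = 25: σ(25) · Id(400/25) = 31 · 16 = 496
  d = 40: σ(40) · Id(400/40) = 90 · 10 = 900
  d = 50: σ(50) · Id(400/50) = 93 · 8 = 744
  d = 80: σ(80) · Id(400/80) = 186 · 5 = 930
  d = 100: σ(100) · Id(400/100) = 217 · 4 = 868
  d = 200: σ(200) · Id(400/200) = 465 · 2 = 930
  d = 400: σ(400) · Id(400/400) = 961 · 1 = 961
Summing: (σ * Id)(400) = 400 + 600 + 700 + 480 + 750 + 720 + 775 + 840 + 496 + 900 + 744 + 930 + 868 + 930 + 961 = 11094.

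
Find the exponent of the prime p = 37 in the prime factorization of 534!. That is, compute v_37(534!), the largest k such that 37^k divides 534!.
v_37(534!) = 14

Legendre's formula: v_p(n!) = Σ_{k ≥ 1} ⌊n / p^k⌋. For p = 37, n = 534, the terms are:
  ⌊534/37^1⌋ = ⌊534/37⌋ = 14
(the next term ⌊534/37^2⌋ = 0, terminating the sum). Summing: v_37(534!) = 14 = 14.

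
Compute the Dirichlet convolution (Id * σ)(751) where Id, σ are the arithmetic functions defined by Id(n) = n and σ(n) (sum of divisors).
(Id * σ)(751) = 1503

Divisors of 751: [1, 751]. For each d | 751:
  d = 1: Id(1) · σ(751/1) = 1 · 752 = 752
  d = 751: Id(751) · σ(751/751) = 751 · 1 = 751
Summing: (Id * σ)(751) = 752 + 751 = 1503.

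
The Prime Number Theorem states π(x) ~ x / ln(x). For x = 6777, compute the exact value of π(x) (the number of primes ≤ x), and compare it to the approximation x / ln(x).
π(6777) = 871;  x/ln(x) ≈ 768.26;  relative error ≈ 11.80%.

Directly count primes up to 6777: π(6777) = 871. The PNT approximation gives 6777/ln(6777) ≈ 6777/8.82129 ≈ 768.26. Relative error (π(x) − x/ln(x)) / π(x) ≈ 11.80%; the approximation is known to undercount slightly (Li(x) is a better estimate).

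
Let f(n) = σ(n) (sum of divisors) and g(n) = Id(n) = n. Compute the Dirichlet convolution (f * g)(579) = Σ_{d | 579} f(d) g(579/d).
(σ * Id)(579) = 2709

Divisors of 579: [1, 3, 193, 579]. For each d | 579:
  d = 1: σ(1) · Id(579/1) = 1 · 579 = 579
  d = 3: σ(3) · Id(579/3) = 4 · 193 = 772
  d = 193: σ(193) · Id(579/193) = 194 · 3 = 582
  d = 579: σ(579) · Id(579/579) = 776 · 1 = 776
Summing: (σ * Id)(579) = 579 + 772 + 582 + 776 = 2709.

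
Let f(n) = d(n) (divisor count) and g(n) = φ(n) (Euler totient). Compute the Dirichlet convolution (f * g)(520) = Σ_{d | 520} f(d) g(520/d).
(d * φ)(520) = 1260

Divisors of 520: [1, 2, 4, 5, 8, 10, 13, 20, 26, 40, 52, 65, 104, 130, 260, 520]. For each d | 520:
  d = 1: d(1) · φ(520/1) = 1 · 192 = 192
  d = 2: d(2) · φ(520/2) = 2 · 96 = 192
  d = 4: d(4) · φ(520/4) = 3 · 48 = 144
  d = 5: d(5) · φ(520/5) = 2 · 48 = 96
  d = 8: d(8) · φ(520/8) = 4 · 48 = 192
  d = 10: d(10) · φ(520/10) = 4 · 24 = 96
  d = 13: d(13) · φ(520/13) = 2 · 16 = 32
  d = 20: d(20) · φ(520/20) = 6 · 12 = 72
  d = 26: d(26) · φ(520/26) = 4 · 8 = 32
  d = 40: d(40) · φ(520/40) = 8 · 12 = 96
  d = 52: d(52) · φ(520/52) = 6 · 4 = 24
  d = 65: d(65) · φ(520/65) = 4 · 4 = 16
  d = 104: d(104) · φ(520/104) = 8 · 4 = 32
  d = 130: d(130) · φ(520/130) = 8 · 2 = 16
  d = 260: d(260) · φ(520/260) = 12 · 1 = 12
  d = 520: d(520) · φ(520/520) = 16 · 1 = 16
Summing: (d * φ)(520) = 192 + 192 + 144 + 96 + 192 + 96 + 32 + 72 + 32 + 96 + 24 + 16 + 32 + 16 + 12 + 16 = 1260.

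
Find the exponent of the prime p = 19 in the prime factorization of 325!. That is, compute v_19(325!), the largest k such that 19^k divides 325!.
v_19(325!) = 17

Legendre's formula: v_p(n!) = Σ_{k ≥ 1} ⌊n / p^k⌋. For p = 19, n = 325, the terms are:
  ⌊325/19^1⌋ = ⌊325/19⌋ = 17
(the next term ⌊325/19^2⌋ = 0, terminating the sum). Summing: v_19(325!) = 17 = 17.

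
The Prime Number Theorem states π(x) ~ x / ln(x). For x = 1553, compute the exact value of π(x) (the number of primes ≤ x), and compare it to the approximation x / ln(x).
π(1553) = 245;  x/ln(x) ≈ 211.35;  relative error ≈ 13.73%.

Directly count primes up to 1553: π(1553) = 245. The PNT approximation gives 1553/ln(1553) ≈ 1553/7.34794 ≈ 211.35. Relative error (π(x) − x/ln(x)) / π(x) ≈ 13.73%; the approximation is known to undercount slightly (Li(x) is a better estimate).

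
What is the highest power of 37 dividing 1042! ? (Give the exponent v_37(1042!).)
v_37(1042!) = 28

Legendre's formula: v_p(n!) = Σ_{k ≥ 1} ⌊n / p^k⌋. For p = 37, n = 1042, the terms are:
  ⌊1042/37^1⌋ = ⌊1042/37⌋ = 28
(the next term ⌊1042/37^2⌋ = 0, terminating the sum). Summing: v_37(1042!) = 28 = 28.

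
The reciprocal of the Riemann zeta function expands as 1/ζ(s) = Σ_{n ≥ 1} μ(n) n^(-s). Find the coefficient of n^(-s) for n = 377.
μ(377) = 1

Factor n = 377 = 13 · 29. μ(n) = 0 if any exponent ≥ 2 (not squarefree); otherwise μ(n) = (−1)^{ω(n)} where ω(n) is the number of distinct prime factors. Applying: μ(377) = 1.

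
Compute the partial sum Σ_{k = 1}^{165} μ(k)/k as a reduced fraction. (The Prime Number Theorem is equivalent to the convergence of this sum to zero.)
Σ μ(k)/k = 39559613656892389988868176705313193612521402770457442247492939/5766152219975951659023630035336134306565384015606066319856068810

Values of μ(k) for 1 ≤ k ≤ 165: μ(1) = 1, μ(2) = -1, μ(3) = -1, μ(5) = -1, μ(6) = 1, μ(7) = -1, μ(10) = 1, μ(11) = -1, μ(13) = -1, μ(14) = 1, μ(15) = 1, μ(17) = -1, μ(19) = -1, μ(21) = 1, μ(22) = 1, μ(23) = -1, μ(26) = 1, μ(29) = -1, μ(30) = -1, μ(31) = -1, μ(33) = 1, μ(34) = 1, μ(35) = 1, μ(37) = -1, μ(38) = 1, μ(39) = 1, μ(41) = -1, μ(42) = -1, μ(43) = -1, μ(46) = 1, μ(47) = -1, μ(51) = 1, μ(53) = -1, μ(55) = 1, μ(57) = 1, μ(58) = 1, μ(59) = -1, μ(61) = -1, μ(62) = 1, μ(65) = 1, μ(66) = -1, μ(67) = -1, μ(69) = 1, μ(70) = -1, μ(71) = -1, μ(73) = -1, μ(74) = 1, μ(77) = 1, μ(78) = -1, μ(79) = -1, μ(82) = 1, μ(83) = -1, μ(85) = 1, μ(86) = 1, μ(87) = 1, μ(89) = -1, μ(91) = 1, μ(93) = 1, μ(94) = 1, μ(95) = 1, μ(97) = -1, μ(101) = -1, μ(102) = -1, μ(103) = -1, μ(105) = -1, μ(106) = 1, μ(107) = -1, μ(109) = -1, μ(110) = -1, μ(111) = 1, μ(113) = -1, μ(114) = -1, μ(115) = 1, μ(118) = 1, μ(119) = 1, μ(122) = 1, μ(123) = 1, μ(127) = -1, μ(129) = 1, μ(130) = -1, μ(131) = -1, μ(133) = 1, μ(134) = 1, μ(137) = -1, μ(138) = -1, μ(139) = -1, μ(141) = 1, μ(142) = 1, μ(143) = 1, μ(145) = 1, μ(146) = 1, μ(149) = -1, μ(151) = -1, μ(154) = -1, μ(155) = 1, μ(157) = -1, μ(158) = 1, μ(159) = 1, μ(161) = 1, μ(163) = -1, μ(165) = -1, with μ = 0 on non-squarefree integers. Summing μ(k)/k for k where μ(k) ≠ 0 gives 39559613656892389988868176705313193612521402770457442247492939/5766152219975951659023630035336134306565384015606066319856068810 ≈ 0.0069. (PNT ⟺ this sum → 0 as n → ∞.)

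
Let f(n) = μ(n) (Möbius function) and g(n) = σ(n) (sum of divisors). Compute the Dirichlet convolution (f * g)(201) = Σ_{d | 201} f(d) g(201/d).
(μ * σ)(201) = 201

Divisors of 201: [1, 3, 67, 201]. For each d | 201:
  d = 1: μ(1) · σ(201/1) = 1 · 272 = 272
  d = 3: μ(3) · σ(201/3) = -1 · 68 = -68
  d = 67: μ(67) · σ(201/67) = -1 · 4 = -4
  d = 201: μ(201) · σ(201/201) = 1 · 1 = 1
Summing: (μ * σ)(201) = 272 + -68 + -4 + 1 = 201.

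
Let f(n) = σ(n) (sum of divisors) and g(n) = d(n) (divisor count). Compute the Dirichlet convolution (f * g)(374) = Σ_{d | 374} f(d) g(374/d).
(σ * d)(374) = 1400

Divisors of 374: [1, 2, 11, 17, 22, 34, 187, 374]. For each d | 374:
  d = 1: σ(1) · d(374/1) = 1 · 8 = 8
  d = 2: σ(2) · d(374/2) = 3 · 4 = 12
  d = 11: σ(11) · d(374/11) = 12 · 4 = 48
  d = 17: σ(17) · d(374/17) = 18 · 4 = 72
  d = 22: σ(22) · d(374/22) = 36 · 2 = 72
  d = 34: σ(34) · d(374/34) = 54 · 2 = 108
  d = 187: σ(187) · d(374/187) = 216 · 2 = 432
  d = 374: σ(374) · d(374/374) = 648 · 1 = 648
Summing: (σ * d)(374) = 8 + 12 + 48 + 72 + 72 + 108 + 432 + 648 = 1400.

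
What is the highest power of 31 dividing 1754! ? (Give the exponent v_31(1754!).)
v_31(1754!) = 57

Legendre's formula: v_p(n!) = Σ_{k ≥ 1} ⌊n / p^k⌋. For p = 31, n = 1754, the terms are:
  ⌊1754/31^1⌋ = ⌊1754/31⌋ = 56
  ⌊1754/31^2⌋ = ⌊1754/961⌋ = 1
(the next term ⌊1754/31^3⌋ = 0, terminating the sum). Summing: v_31(1754!) = 56 + 1 = 57.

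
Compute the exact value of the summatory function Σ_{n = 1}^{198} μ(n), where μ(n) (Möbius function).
Σ_{n ≤ 198} μ(n) = -7

Compute μ(n) for each 1 ≤ n ≤ 198: μ(1) = 1, μ(2) = -1, μ(3) = -1, μ(4) = 0, μ(5) = -1, μ(6) = 1, μ(7) = -1, μ(8) = 0, μ(9) = 0, μ(10) = 1, μ(11) = -1, μ(12) = 0, μ(13) = -1, μ(14) = 1, μ(15) = 1, μ(16) = 0, μ(17) = -1, μ(18) = 0, μ(19) = -1, μ(20) = 0, μ(21) = 1, μ(22) = 1, μ(23) = -1, μ(24) = 0, μ(25) = 0, μ(26) = 1, μ(27) = 0, μ(28) = 0, μ(29) = -1, μ(30) = -1, μ(31) = -1, μ(32) = 0, μ(33) = 1, μ(34) = 1, μ(35) = 1, μ(36) = 0, μ(37) = -1, μ(38) = 1, μ(39) = 1, μ(40) = 0, μ(41) = -1, μ(42) = -1, μ(43) = -1, μ(44) = 0, μ(45) = 0, μ(46) = 1, μ(47) = -1, μ(48) = 0, μ(49) = 0, μ(50) = 0, μ(51) = 1, μ(52) = 0, μ(53) = -1, μ(54) = 0, μ(55) = 1, μ(56) = 0, μ(57) = 1, μ(58) = 1, μ(59) = -1, μ(60) = 0, μ(61) = -1, μ(62) = 1, μ(63) = 0, μ(64) = 0, μ(65) = 1, μ(66) = -1, μ(67) = -1, μ(68) = 0, μ(69) = 1, μ(70) = -1, μ(71) = -1, μ(72) = 0, μ(73) = -1, μ(74) = 1, μ(75) = 0, μ(76) = 0, μ(77) = 1, μ(78) = -1, μ(79) = -1, μ(80) = 0, μ(81) = 0, μ(82) = 1, μ(83) = -1, μ(84) = 0, μ(85) = 1, μ(86) = 1, μ(87) = 1, μ(88) = 0, μ(89) = -1, μ(90) = 0, μ(91) = 1, μ(92) = 0, μ(93) = 1, μ(94) = 1, μ(95) = 1, μ(96) = 0, μ(97) = -1, μ(98) = 0, μ(99) = 0, μ(100) = 0, μ(101) = -1, μ(102) = -1, μ(103) = -1, μ(104) = 0, μ(105) = -1, μ(106) = 1, μ(107) = -1, μ(108) = 0, μ(109) = -1, μ(110) = -1, μ(111) = 1, μ(112) = 0, μ(113) = -1, μ(114) = -1, μ(115) = 1, μ(116) = 0, μ(117) = 0, μ(118) = 1, μ(119) = 1, μ(120) = 0, μ(121) = 0, μ(122) = 1, μ(123) = 1, μ(124) = 0, μ(125) = 0, μ(126) = 0, μ(127) = -1, μ(128) = 0, μ(129) = 1, μ(130) = -1, μ(131) = -1, μ(132) = 0, μ(133) = 1, μ(134) = 1, μ(135) = 0, μ(136) = 0, μ(137) = -1, μ(138) = -1, μ(139) = -1, μ(140) = 0, μ(141) = 1, μ(142) = 1, μ(143) = 1, μ(144) = 0, μ(145) = 1, μ(146) = 1, μ(147) = 0, μ(148) = 0, μ(149) = -1, μ(150) = 0, μ(151) = -1, μ(152) = 0, μ(153) = 0, μ(154) = -1, μ(155) = 1, μ(156) = 0, μ(157) = -1, μ(158) = 1, μ(159) = 1, μ(160) = 0, μ(161) = 1, μ(162) = 0, μ(163) = -1, μ(164) = 0, μ(165) = -1, μ(166) = 1, μ(167) = -1, μ(168) = 0, μ(169) = 0, μ(170) = -1, μ(171) = 0, μ(172) = 0, μ(173) = -1, μ(174) = -1, μ(175) = 0, μ(176) = 0, μ(177) = 1, μ(178) = 1, μ(179) = -1, μ(180) = 0, μ(181) = -1, μ(182) = -1, μ(183) = 1, μ(184) = 0, μ(185) = 1, μ(186) = -1, μ(187) = 1, μ(188) = 0, μ(189) = 0, μ(190) = -1, μ(191) = -1, μ(192) = 0, μ(193) = -1, μ(194) = 1, μ(195) = -1, μ(196) = 0, μ(197) = -1, μ(198) = 0. Summing all 198 values: -7. (Mertens function M(x) = Σ_{n ≤ x} μ(n); on average M(x) should be small (PNT ⟺ M(x) = o(x)).)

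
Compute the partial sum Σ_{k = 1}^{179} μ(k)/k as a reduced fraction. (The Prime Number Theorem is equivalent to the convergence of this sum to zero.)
Σ μ(k)/k = -144087981517635476714028475868546320125145063113926500300851703048561/29819592777931214269172453467810429868925511217482600306406141434158090

Values of μ(k) for 1 ≤ k ≤ 179: μ(1) = 1, μ(2) = -1, μ(3) = -1, μ(5) = -1, μ(6) = 1, μ(7) = -1, μ(10) = 1, μ(11) = -1, μ(13) = -1, μ(14) = 1, μ(15) = 1, μ(17) = -1, μ(19) = -1, μ(21) = 1, μ(22) = 1, μ(23) = -1, μ(26) = 1, μ(29) = -1, μ(30) = -1, μ(31) = -1, μ(33) = 1, μ(34) = 1, μ(35) = 1, μ(37) = -1, μ(38) = 1, μ(39) = 1, μ(41) = -1, μ(42) = -1, μ(43) = -1, μ(46) = 1, μ(47) = -1, μ(51) = 1, μ(53) = -1, μ(55) = 1, μ(57) = 1, μ(58) = 1, μ(59) = -1, μ(61) = -1, μ(62) = 1, μ(65) = 1, μ(66) = -1, μ(67) = -1, μ(69) = 1, μ(70) = -1, μ(71) = -1, μ(73) = -1, μ(74) = 1, μ(77) = 1, μ(78) = -1, μ(79) = -1, μ(82) = 1, μ(83) = -1, μ(85) = 1, μ(86) = 1, μ(87) = 1, μ(89) = -1, μ(91) = 1, μ(93) = 1, μ(94) = 1, μ(95) = 1, μ(97) = -1, μ(101) = -1, μ(102) = -1, μ(103) = -1, μ(105) = -1, μ(106) = 1, μ(107) = -1, μ(109) = -1, μ(110) = -1, μ(111) = 1, μ(113) = -1, μ(114) = -1, μ(115) = 1, μ(118) = 1, μ(119) = 1, μ(122) = 1, μ(123) = 1, μ(127) = -1, μ(129) = 1, μ(130) = -1, μ(131) = -1, μ(133) = 1, μ(134) = 1, μ(137) = -1, μ(138) = -1, μ(139) = -1, μ(141) = 1, μ(142) = 1, μ(143) = 1, μ(145) = 1, μ(146) = 1, μ(149) = -1, μ(151) = -1, μ(154) = -1, μ(155) = 1, μ(157) = -1, μ(158) = 1, μ(159) = 1, μ(161) = 1, μ(163) = -1, μ(165) = -1, μ(166) = 1, μ(167) = -1, μ(170) = -1, μ(173) = -1, μ(174) = -1, μ(177) = 1, μ(178) = 1, μ(179) = -1, with μ = 0 on non-squarefree integers. Summing μ(k)/k for k where μ(k) ≠ 0 gives -144087981517635476714028475868546320125145063113926500300851703048561/29819592777931214269172453467810429868925511217482600306406141434158090 ≈ -0.0048. (PNT ⟺ this sum → 0 as n → ∞.)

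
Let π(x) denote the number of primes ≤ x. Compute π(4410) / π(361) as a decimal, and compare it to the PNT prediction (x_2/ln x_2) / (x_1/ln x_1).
π(4410)/π(361) = 600/72 ≈ 8.3333;  PNT prediction ≈ 8.5727.

π(361) = 72 and π(4410) = 600, so π(4410)/π(361) ≈ 8.3333. The PNT-predicted ratio is (4410/ln(4410)) / (361/ln(361)) ≈ 8.5727. The two agree to within a few percent, as expected.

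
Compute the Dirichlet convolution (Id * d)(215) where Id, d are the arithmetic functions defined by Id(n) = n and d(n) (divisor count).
(Id * d)(215) = 315

Divisors of 215: [1, 5, 43, 215]. For each d | 215:
  d = 1: Id(1) · d(215/1) = 1 · 4 = 4
  d = 5: Id(5) · d(215/5) = 5 · 2 = 10
  d = 43: Id(43) · d(215/43) = 43 · 2 = 86
  d = 215: Id(215) · d(215/215) = 215 · 1 = 215
Summing: (Id * d)(215) = 4 + 10 + 86 + 215 = 315.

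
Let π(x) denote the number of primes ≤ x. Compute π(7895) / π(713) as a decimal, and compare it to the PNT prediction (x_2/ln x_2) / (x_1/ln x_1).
π(7895)/π(713) = 997/127 ≈ 7.8504;  PNT prediction ≈ 8.1060.

π(713) = 127 and π(7895) = 997, so π(7895)/π(713) ≈ 7.8504. The PNT-predicted ratio is (7895/ln(7895)) / (713/ln(713)) ≈ 8.1060. The two agree to within a few percent, as expected.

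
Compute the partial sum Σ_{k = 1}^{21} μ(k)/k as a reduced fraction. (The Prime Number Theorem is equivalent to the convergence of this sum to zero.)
Σ μ(k)/k = -15019/4849845

Values of μ(k) for 1 ≤ k ≤ 21: μ(1) = 1, μ(2) = -1, μ(3) = -1, μ(5) = -1, μ(6) = 1, μ(7) = -1, μ(10) = 1, μ(11) = -1, μ(13) = -1, μ(14) = 1, μ(15) = 1, μ(17) = -1, μ(19) = -1, μ(21) = 1, with μ = 0 on non-squarefree integers. Summing μ(k)/k for k where μ(k) ≠ 0 gives -15019/4849845 ≈ -0.0031. (PNT ⟺ this sum → 0 as n → ∞.)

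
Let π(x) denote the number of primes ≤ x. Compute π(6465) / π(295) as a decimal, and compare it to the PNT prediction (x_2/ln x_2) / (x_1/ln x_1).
π(6465)/π(295) = 838/62 ≈ 13.5161;  PNT prediction ≈ 14.2044.

π(295) = 62 and π(6465) = 838, so π(6465)/π(295) ≈ 13.5161. The PNT-predicted ratio is (6465/ln(6465)) / (295/ln(295)) ≈ 14.2044. The two agree to within a few percent, as expected.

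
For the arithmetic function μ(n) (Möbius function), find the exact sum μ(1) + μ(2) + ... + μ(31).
Σ_{n ≤ 31} μ(n) = -4

Compute μ(n) for each 1 ≤ n ≤ 31: μ(1) = 1, μ(2) = -1, μ(3) = -1, μ(4) = 0, μ(5) = -1, μ(6) = 1, μ(7) = -1, μ(8) = 0, μ(9) = 0, μ(10) = 1, μ(11) = -1, μ(12) = 0, μ(13) = -1, μ(14) = 1, μ(15) = 1, μ(16) = 0, μ(17) = -1, μ(18) = 0, μ(19) = -1, μ(20) = 0, μ(21) = 1, μ(22) = 1, μ(23) = -1, μ(24) = 0, μ(25) = 0, μ(26) = 1, μ(27) = 0, μ(28) = 0, μ(29) = -1, μ(30) = -1, μ(31) = -1. Summing all 31 values: -4. (Mertens function M(x) = Σ_{n ≤ x} μ(n); on average M(x) should be small (PNT ⟺ M(x) = o(x)).)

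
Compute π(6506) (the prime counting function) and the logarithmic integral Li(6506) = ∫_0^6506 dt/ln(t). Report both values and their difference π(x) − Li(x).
π(6506) = 842;  Li(6506) ≈ 858.31;  π(x) − Li(x) ≈ -16.31.

Direct count of primes ≤ 6506 gives π(6506) = 842. Numerical evaluation of the logarithmic integral gives Li(6506) ≈ 858.31. The difference π(x) − Li(x) ≈ -16.31 is typically negative for small/moderate x (Li(x) overestimates), though Littlewood's theorem shows this sign changes infinitely often.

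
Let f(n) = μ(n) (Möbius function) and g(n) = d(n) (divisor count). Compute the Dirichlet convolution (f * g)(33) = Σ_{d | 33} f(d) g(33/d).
(μ * d)(33) = 1

Divisors of 33: [1, 3, 11, 33]. For each d | 33:
  d = 1: μ(1) · d(33/1) = 1 · 4 = 4
  d = 3: μ(3) · d(33/3) = -1 · 2 = -2
  d = 11: μ(11) · d(33/11) = -1 · 2 = -2
  d = 33: μ(33) · d(33/33) = 1 · 1 = 1
Summing: (μ * d)(33) = 4 + -2 + -2 + 1 = 1.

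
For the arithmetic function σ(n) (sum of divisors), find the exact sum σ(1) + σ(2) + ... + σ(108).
Σ_{n ≤ 108} σ(n) = 9673

Compute σ(n) for each 1 ≤ n ≤ 108: σ(1) = 1, σ(2) = 3, σ(3) = 4, σ(4) = 7, σ(5) = 6, σ(6) = 12, σ(7) = 8, σ(8) = 15, σ(9) = 13, σ(10) = 18, σ(11) = 12, σ(12) = 28, σ(13) = 14, σ(14) = 24, σ(15) = 24, σ(16) = 31, σ(17) = 18, σ(18) = 39, σ(19) = 20, σ(20) = 42, σ(21) = 32, σ(22) = 36, σ(23) = 24, σ(24) = 60, σ(25) = 31, σ(26) = 42, σ(27) = 40, σ(28) = 56, σ(29) = 30, σ(30) = 72, σ(31) = 32, σ(32) = 63, σ(33) = 48, σ(34) = 54, σ(35) = 48, σ(36) = 91, σ(37) = 38, σ(38) = 60, σ(39) = 56, σ(40) = 90, σ(41) = 42, σ(42) = 96, σ(43) = 44, σ(44) = 84, σ(45) = 78, σ(46) = 72, σ(47) = 48, σ(48) = 124, σ(49) = 57, σ(50) = 93, σ(51) = 72, σ(52) = 98, σ(53) = 54, σ(54) = 120, σ(55) = 72, σ(56) = 120, σ(57) = 80, σ(58) = 90, σ(59) = 60, σ(60) = 168, σ(61) = 62, σ(62) = 96, σ(63) = 104, σ(64) = 127, σ(65) = 84, σ(66) = 144, σ(67) = 68, σ(68) = 126, σ(69) = 96, σ(70) = 144, σ(71) = 72, σ(72) = 195, σ(73) = 74, σ(74) = 114, σ(75) = 124, σ(76) = 140, σ(77) = 96, σ(78) = 168, σ(79) = 80, σ(80) = 186, σ(81) = 121, σ(82) = 126, σ(83) = 84, σ(84) = 224, σ(85) = 108, σ(86) = 132, σ(87) = 120, σ(88) = 180, σ(89) = 90, σ(90) = 234, σ(91) = 112, σ(92) = 168, σ(93) = 128, σ(94) = 144, σ(95) = 120, σ(96) = 252, σ(97) = 98, σ(98) = 171, σ(99) = 156, σ(100) = 217, σ(101) = 102, σ(102) = 216, σ(103) = 104, σ(104) = 210, σ(105) = 192, σ(106) = 162, σ(107) = 108, σ(108) = 280. Summing all 108 values: 9673. (Average order: Σ_{n ≤ x} σ(n) ~ (π²/12) x². For x = 108, (π²/12)·108² ≈ 9593.26.)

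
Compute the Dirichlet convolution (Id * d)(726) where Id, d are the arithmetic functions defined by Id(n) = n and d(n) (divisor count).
(Id * d)(726) = 2920

Divisors of 726: [1, 2, 3, 6, 11, 22, 33, 66, 121, 242, 363, 726]. For each d | 726:
  d = 1: Id(1) · d(726/1) = 1 · 12 = 12
  d = 2: Id(2) · d(726/2) = 2 · 6 = 12
  d = 3: Id(3) · d(726/3) = 3 · 6 = 18
  d = 6: Id(6) · d(726/6) = 6 · 3 = 18
  d = 11: Id(11) · d(726/11) = 11 · 8 = 88
  d = 22: Id(22) · d(726/22) = 22 · 4 = 88
  d = 33: Id(33) · d(726/33) = 33 · 4 = 132
  d = 66: Id(66) · d(726/66) = 66 · 2 = 132
  d = 121: Id(121) · d(726/121) = 121 · 4 = 484
  d = 242: Id(242) · d(726/242) = 242 · 2 = 484
  d = 363: Id(363) · d(726/363) = 363 · 2 = 726
  d = 726: Id(726) · d(726/726) = 726 · 1 = 726
Summing: (Id * d)(726) = 12 + 12 + 18 + 18 + 88 + 88 + 132 + 132 + 484 + 484 + 726 + 726 = 2920.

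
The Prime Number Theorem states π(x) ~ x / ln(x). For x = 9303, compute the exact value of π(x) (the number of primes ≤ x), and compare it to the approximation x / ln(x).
π(9303) = 1151;  x/ln(x) ≈ 1018.05;  relative error ≈ 11.55%.

Directly count primes up to 9303: π(9303) = 1151. The PNT approximation gives 9303/ln(9303) ≈ 9303/9.13809 ≈ 1018.05. Relative error (π(x) − x/ln(x)) / π(x) ≈ 11.55%; the approximation is known to undercount slightly (Li(x) is a better estimate).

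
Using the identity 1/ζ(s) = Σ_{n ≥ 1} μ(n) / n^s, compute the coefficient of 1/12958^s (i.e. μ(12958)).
μ(12958) = 1

Factor n = 12958 = 2 · 11 · 19 · 31. μ(n) = 0 if any exponent ≥ 2 (not squarefree); otherwise μ(n) = (−1)^{ω(n)} where ω(n) is the number of distinct prime factors. Applying: μ(12958) = 1.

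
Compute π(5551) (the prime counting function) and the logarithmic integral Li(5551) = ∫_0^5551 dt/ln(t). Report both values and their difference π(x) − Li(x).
π(5551) = 732;  Li(5551) ≈ 748.57;  π(x) − Li(x) ≈ -16.57.

Direct count of primes ≤ 5551 gives π(5551) = 732. Numerical evaluation of the logarithmic integral gives Li(5551) ≈ 748.57. The difference π(x) − Li(x) ≈ -16.57 is typically negative for small/moderate x (Li(x) overestimates), though Littlewood's theorem shows this sign changes infinitely often.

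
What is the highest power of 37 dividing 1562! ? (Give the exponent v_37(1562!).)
v_37(1562!) = 43

Legendre's formula: v_p(n!) = Σ_{k ≥ 1} ⌊n / p^k⌋. For p = 37, n = 1562, the terms are:
  ⌊1562/37^1⌋ = ⌊1562/37⌋ = 42
  ⌊1562/37^2⌋ = ⌊1562/1369⌋ = 1
(the next term ⌊1562/37^3⌋ = 0, terminating the sum). Summing: v_37(1562!) = 42 + 1 = 43.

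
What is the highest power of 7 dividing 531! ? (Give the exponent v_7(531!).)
v_7(531!) = 86

Legendre's formula: v_p(n!) = Σ_{k ≥ 1} ⌊n / p^k⌋. For p = 7, n = 531, the terms are:
  ⌊531/7^1⌋ = ⌊531/7⌋ = 75
  ⌊531/7^2⌋ = ⌊531/49⌋ = 10
  ⌊531/7^3⌋ = ⌊531/343⌋ = 1
(the next term ⌊531/7^4⌋ = 0, terminating the sum). Summing: v_7(531!) = 75 + 10 + 1 = 86.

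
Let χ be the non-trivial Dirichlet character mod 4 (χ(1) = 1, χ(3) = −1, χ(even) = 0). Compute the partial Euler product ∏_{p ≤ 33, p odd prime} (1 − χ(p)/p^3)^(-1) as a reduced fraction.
∏ = 16829566118167783909225/17369167366519535960064

The odd primes p ≤ 33 are [3, 5, 7, 11, 13, 17, 19, 23, 29, 31]. For each, χ(p) = 1 if p ≡ 1 mod 4, χ(p) = −1 if p ≡ 3 mod 4. Taking (1 − χ(p)/p^3)^(-1) = p^3/(p^3 − χ(p)): (1 − (-1)/3^3)^(-1) · (1 − (1)/5^3)^(-1) · (1 − (-1)/7^3)^(-1) · (1 − (-1)/11^3)^(-1) · (1 − (1)/13^3)^(-1) · (1 − (1)/17^3)^(-1) · (1 − (-1)/19^3)^(-1) · (1 − (-1)/23^3)^(-1) · (1 − (1)/29^3)^(-1) · (1 − (-1)/31^3)^(-1) = 16829566118167783909225/17369167366519535960064.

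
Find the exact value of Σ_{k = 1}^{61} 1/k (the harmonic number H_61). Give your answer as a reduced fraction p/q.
H_61 = 925372872575832277072279171/197044480683803711251893600

Direct summation: H_61 = 1 + 1/2 + ... + 1/61. The least common denominator is lcm(1, ..., 61) = 591133442051411133755680800; over this denominator the numerator is 591133442051411133755680800 + 295566721025705566877840400 + 197044480683803711251893600 + 147783360512852783438920200 + 118226688410282226751136160 + 98522240341901855625946800 + 84447634578773019107954400 + 73891680256426391719460100 + 65681493561267903750631200 + 59113344205141113375568080 + 53739403822855557614152800 + 49261120170950927812973400 + 45471803234723933365821600 + 42223817289386509553977200 + 39408896136760742250378720 + 36945840128213195859730050 + 34772555414788890220922400 + 32840746780633951875315600 + 31112286423758480723983200 + 29556672102570556687784040 + 28149211526257673035984800 + 26869701911427778807076400 + 25701454002235266685029600 + 24630560085475463906486700 + 23645337682056445350227232 + 22735901617361966682910800 + 21893831187089301250210400 + 21111908644693254776988600 + 20383911794876245991575200 + 19704448068380371125189360 + 19068820711335843024376800 + 18472920064106597929865025 + 17913134607618519204717600 + 17386277707394445110461200 + 16889526915754603821590880 + 16420373390316975937657800 + 15976579514903003615018400 + 15556143211879240361991600 + 15157267744907977788607200 + 14778336051285278343892020 + 14417888830522222774528800 + 14074605763128836517992400 + 13747289350032817064085600 + 13434850955713889403538200 + 13136298712253580750126240 + 12850727001117633342514800 + 12577307277689598590546400 + 12315280042737731953243350 + 12063947796967574158279200 + 11822668841028222675113616 + 11590851804929630073640800 + 11367950808680983341455400 + 11153461170781342146333600 + 10946915593544650625105200 + 10747880764571111522830560 + 10555954322346627388494300 + 10370762141252826907994400 + 10191955897438122995787600 + 10019210882227307351791200 + 9852224034190185562594680 + 9690712164777231700912800 = 2776118617727496831216837513, so H_61 = 2776118617727496831216837513/591133442051411133755680800; reducing by gcd(2776118617727496831216837513, 591133442051411133755680800) = 3 gives 925372872575832277072279171/197044480683803711251893600 ≈ 4.69626. (The PNT-adjacent estimate ln(61) + γ ≈ 4.68809 matches within O(1/n).)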